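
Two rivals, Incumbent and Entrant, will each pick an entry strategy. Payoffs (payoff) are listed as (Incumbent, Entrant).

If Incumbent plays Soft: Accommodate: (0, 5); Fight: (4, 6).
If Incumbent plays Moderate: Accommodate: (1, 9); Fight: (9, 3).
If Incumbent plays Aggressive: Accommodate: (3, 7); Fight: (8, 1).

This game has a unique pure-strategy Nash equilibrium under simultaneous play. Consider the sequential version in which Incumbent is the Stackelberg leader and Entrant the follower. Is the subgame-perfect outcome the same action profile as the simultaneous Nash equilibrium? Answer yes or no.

Work backward from Entrant's decision.
- Soft → Entrant plays Fight (best of 5, 6); Incumbent gets 4.
- Moderate → Entrant plays Accommodate (best of 9, 3); Incumbent gets 1.
- Aggressive → Entrant plays Accommodate (best of 7, 1); Incumbent gets 3.
Incumbent's induced payoffs are 4, 1, 3, so Incumbent commits to Soft. Subgame-perfect outcome: (Soft, Fight) with payoffs (4, 6).
For the simultaneous game, intersect best replies.
Incumbent's best replies: Accommodate→Aggressive; Fight→Moderate.
Entrant's best replies: Soft→Fight; Moderate→Accommodate; Aggressive→Accommodate.
The unique mutual best reply is (Aggressive, Accommodate), giving (3, 7).
Sequential outcome (Soft, Fight) differs from the Nash profile (Aggressive, Accommodate).

no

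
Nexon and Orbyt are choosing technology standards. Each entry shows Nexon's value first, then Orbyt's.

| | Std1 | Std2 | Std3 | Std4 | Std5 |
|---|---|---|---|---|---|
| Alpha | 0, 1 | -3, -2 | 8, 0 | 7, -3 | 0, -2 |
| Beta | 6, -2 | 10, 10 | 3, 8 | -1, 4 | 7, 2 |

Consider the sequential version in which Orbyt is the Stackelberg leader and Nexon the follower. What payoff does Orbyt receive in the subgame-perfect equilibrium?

10

Solve by backward induction (Orbyt leads).
- Std1 → Nexon plays Beta (best of 0, 6); Orbyt gets -2.
- Std2 → Nexon plays Beta (best of -3, 10); Orbyt gets 10.
- Std3 → Nexon plays Alpha (best of 8, 3); Orbyt gets 0.
- Std4 → Nexon plays Alpha (best of 7, -1); Orbyt gets -3.
- Std5 → Nexon plays Beta (best of 0, 7); Orbyt gets 2.
Maximizing over -2, 10, 0, -3, 2, Orbyt chooses Std2. Subgame-perfect outcome: (Beta, Std2) with payoffs (10, 10).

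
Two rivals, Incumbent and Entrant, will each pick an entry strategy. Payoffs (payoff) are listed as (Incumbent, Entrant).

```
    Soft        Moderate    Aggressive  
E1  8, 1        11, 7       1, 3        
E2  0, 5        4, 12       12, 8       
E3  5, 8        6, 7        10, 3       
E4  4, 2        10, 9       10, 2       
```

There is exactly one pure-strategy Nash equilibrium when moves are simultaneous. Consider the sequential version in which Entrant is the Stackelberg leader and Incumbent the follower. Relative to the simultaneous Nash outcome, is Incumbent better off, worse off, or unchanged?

better off

Incumbent best-responds to each possible Entrant move:
- Soft: Incumbent compares 8, 0, 5, 4 and picks E1; Entrant would get 1.
- Moderate: Incumbent compares 11, 4, 6, 10 and picks E1; Entrant would get 7.
- Aggressive: Incumbent compares 1, 12, 10, 10 and picks E2; Entrant would get 8.
Maximizing over 1, 7, 8, Entrant chooses Aggressive. Subgame-perfect outcome: (E2, Aggressive) with payoffs (12, 8).
Under simultaneous play:
Incumbent's best replies: Soft→E1; Moderate→E1; Aggressive→E2.
Entrant's best replies: E1→Moderate; E2→Moderate; E3→Soft; E4→Moderate.
The unique mutual best reply is (E1, Moderate), giving (11, 7).
Incumbent earns 12 sequentially versus 11 at the Nash outcome: better off.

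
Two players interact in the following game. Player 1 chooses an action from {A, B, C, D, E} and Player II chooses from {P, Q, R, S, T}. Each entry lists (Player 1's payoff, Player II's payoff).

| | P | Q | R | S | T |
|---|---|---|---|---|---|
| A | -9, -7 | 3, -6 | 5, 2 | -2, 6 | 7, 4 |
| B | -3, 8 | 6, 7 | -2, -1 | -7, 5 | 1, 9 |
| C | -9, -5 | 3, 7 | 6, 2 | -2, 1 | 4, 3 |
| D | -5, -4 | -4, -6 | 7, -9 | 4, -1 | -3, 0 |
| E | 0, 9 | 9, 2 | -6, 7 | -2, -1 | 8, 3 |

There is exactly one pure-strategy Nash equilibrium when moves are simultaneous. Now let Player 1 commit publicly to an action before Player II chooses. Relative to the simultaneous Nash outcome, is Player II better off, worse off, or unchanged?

Player II best-responds to each possible Player 1 move:
- A: Player II compares -7, -6, 2, 6, 4 and picks S; Player 1 would get -2.
- B: Player II compares 8, 7, -1, 5, 9 and picks T; Player 1 would get 1.
- C: Player II compares -5, 7, 2, 1, 3 and picks Q; Player 1 would get 3.
- D: Player II compares -4, -6, -9, -1, 0 and picks T; Player 1 would get -3.
- E: Player II compares 9, 2, 7, -1, 3 and picks P; Player 1 would get 0.
Among -2, 1, 3, -3, 0, the best is 3 at C. Subgame-perfect outcome: (C, Q) with payoffs (3, 7).
For the simultaneous game, intersect best replies.
Player 1's best replies: P→E; Q→E; R→D; S→D; T→E.
Player II's best replies: A→S; B→T; C→Q; D→T; E→P.
The unique mutual best reply is (E, P), giving (0, 9).
Player II earns 7 sequentially versus 9 at the Nash outcome: worse off.

worse off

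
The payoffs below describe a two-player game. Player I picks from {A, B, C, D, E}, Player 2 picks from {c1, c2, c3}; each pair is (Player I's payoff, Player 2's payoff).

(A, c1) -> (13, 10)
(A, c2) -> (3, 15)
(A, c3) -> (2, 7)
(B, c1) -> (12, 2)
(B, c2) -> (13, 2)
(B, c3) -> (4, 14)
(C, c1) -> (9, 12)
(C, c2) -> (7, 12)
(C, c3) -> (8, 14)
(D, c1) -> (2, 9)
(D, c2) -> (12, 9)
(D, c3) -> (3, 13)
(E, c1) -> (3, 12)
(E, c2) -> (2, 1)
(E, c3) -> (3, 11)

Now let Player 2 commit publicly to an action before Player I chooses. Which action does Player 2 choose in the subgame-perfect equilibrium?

Work backward from Player I's decision.
- c1: BR = A, leader payoff 10.
- c2: BR = B, leader payoff 2.
- c3: BR = C, leader payoff 14.
Maximizing over 10, 2, 14, Player 2 chooses c3. Subgame-perfect outcome: (C, c3) with payoffs (8, 14).

c3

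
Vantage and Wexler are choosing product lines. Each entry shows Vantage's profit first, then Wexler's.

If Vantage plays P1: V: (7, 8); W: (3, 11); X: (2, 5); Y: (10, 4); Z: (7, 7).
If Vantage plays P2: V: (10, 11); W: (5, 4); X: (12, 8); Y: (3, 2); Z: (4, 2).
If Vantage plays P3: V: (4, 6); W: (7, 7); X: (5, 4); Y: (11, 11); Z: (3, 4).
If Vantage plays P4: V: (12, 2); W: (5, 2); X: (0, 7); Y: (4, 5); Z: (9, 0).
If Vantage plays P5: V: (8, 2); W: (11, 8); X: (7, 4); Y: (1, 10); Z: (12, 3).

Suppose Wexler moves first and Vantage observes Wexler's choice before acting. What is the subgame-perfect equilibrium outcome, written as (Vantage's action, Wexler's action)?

(P3, Y)

Solve by backward induction (Wexler leads).
- V → Vantage plays P4 (best of 7, 10, 4, 12, 8); Wexler gets 2.
- W → Vantage plays P5 (best of 3, 5, 7, 5, 11); Wexler gets 8.
- X → Vantage plays P2 (best of 2, 12, 5, 0, 7); Wexler gets 8.
- Y → Vantage plays P3 (best of 10, 3, 11, 4, 1); Wexler gets 11.
- Z → Vantage plays P5 (best of 7, 4, 3, 9, 12); Wexler gets 3.
Wexler's induced payoffs are 2, 8, 8, 11, 3, so Wexler commits to Y. Subgame-perfect outcome: (P3, Y) with payoffs (11, 11).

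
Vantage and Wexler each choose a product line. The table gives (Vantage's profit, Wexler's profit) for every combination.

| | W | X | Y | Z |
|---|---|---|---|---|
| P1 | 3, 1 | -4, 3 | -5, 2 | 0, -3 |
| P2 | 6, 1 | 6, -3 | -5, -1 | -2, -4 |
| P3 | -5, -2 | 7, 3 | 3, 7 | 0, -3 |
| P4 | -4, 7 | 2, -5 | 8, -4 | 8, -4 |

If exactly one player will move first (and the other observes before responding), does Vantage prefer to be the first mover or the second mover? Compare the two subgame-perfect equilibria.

If Vantage leads: Wexler's best replies are P1→X, P2→W, P3→Y, P4→W; Vantage's induced payoffs -4, 6, 3, -4; outcome (P2, W), payoffs (6, 1).
If Wexler leads: Vantage's best replies are W→P2, X→P3, Y→P4, Z→P4; Wexler's induced payoffs 1, 3, -4, -4; outcome (P3, X), payoffs (7, 3).
Vantage gets 6 moving first and 7 moving second, so Vantage prefers to move second.

second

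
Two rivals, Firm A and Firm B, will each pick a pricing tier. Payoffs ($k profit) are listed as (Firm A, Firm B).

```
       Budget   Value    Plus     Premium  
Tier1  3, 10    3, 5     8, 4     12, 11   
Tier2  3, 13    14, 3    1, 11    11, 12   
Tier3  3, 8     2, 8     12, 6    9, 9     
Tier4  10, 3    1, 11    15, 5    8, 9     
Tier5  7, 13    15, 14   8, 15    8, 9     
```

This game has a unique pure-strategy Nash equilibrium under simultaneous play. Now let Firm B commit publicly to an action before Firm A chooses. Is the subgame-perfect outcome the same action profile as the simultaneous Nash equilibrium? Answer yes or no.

Firm A best-responds to each possible Firm B move:
- Budget: BR = Tier4, leader payoff 3.
- Value: BR = Tier5, leader payoff 14.
- Plus: BR = Tier4, leader payoff 5.
- Premium: BR = Tier1, leader payoff 11.
Among 3, 14, 5, 11, the best is 14 at Value. Subgame-perfect outcome: (Tier5, Value) with payoffs (15, 14).
Now find the simultaneous Nash equilibrium.
Firm A's best replies: Budget→Tier4; Value→Tier5; Plus→Tier4; Premium→Tier1.
Firm B's best replies: Tier1→Premium; Tier2→Budget; Tier3→Premium; Tier4→Value; Tier5→Plus.
Only (Tier1, Premium) has each player best-responding; Nash payoffs (12, 11).
Sequential outcome (Tier5, Value) differs from the Nash profile (Tier1, Premium).

no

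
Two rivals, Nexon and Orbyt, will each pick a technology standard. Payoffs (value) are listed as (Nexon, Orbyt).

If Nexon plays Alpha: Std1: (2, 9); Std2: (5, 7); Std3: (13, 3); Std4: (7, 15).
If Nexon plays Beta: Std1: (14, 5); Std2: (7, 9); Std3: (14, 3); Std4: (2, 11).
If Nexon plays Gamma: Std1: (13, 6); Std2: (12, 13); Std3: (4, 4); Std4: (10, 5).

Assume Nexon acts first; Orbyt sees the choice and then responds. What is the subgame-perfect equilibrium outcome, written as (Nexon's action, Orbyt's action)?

Orbyt best-responds to each possible Nexon move:
- Alpha: BR = Std4, leader payoff 7.
- Beta: BR = Std4, leader payoff 2.
- Gamma: BR = Std2, leader payoff 12.
Among 7, 2, 12, the best is 12 at Gamma. Subgame-perfect outcome: (Gamma, Std2) with payoffs (12, 13).

(Gamma, Std2)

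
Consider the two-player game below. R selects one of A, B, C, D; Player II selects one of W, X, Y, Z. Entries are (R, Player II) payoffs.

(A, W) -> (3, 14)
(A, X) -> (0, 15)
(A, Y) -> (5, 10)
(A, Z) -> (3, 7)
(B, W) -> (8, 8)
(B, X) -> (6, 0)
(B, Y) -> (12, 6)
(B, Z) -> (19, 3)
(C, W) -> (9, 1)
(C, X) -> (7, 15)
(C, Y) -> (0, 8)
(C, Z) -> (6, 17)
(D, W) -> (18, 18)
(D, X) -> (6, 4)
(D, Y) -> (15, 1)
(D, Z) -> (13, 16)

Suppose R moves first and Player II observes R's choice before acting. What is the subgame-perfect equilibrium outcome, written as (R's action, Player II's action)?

Player II best-responds to each possible R move:
- A: Player II compares 14, 15, 10, 7 and picks X; R would get 0.
- B: Player II compares 8, 0, 6, 3 and picks W; R would get 8.
- C: Player II compares 1, 15, 8, 17 and picks Z; R would get 6.
- D: Player II compares 18, 4, 1, 16 and picks W; R would get 18.
Among 0, 8, 6, 18, the best is 18 at D. Subgame-perfect outcome: (D, W) with payoffs (18, 18).

(D, W)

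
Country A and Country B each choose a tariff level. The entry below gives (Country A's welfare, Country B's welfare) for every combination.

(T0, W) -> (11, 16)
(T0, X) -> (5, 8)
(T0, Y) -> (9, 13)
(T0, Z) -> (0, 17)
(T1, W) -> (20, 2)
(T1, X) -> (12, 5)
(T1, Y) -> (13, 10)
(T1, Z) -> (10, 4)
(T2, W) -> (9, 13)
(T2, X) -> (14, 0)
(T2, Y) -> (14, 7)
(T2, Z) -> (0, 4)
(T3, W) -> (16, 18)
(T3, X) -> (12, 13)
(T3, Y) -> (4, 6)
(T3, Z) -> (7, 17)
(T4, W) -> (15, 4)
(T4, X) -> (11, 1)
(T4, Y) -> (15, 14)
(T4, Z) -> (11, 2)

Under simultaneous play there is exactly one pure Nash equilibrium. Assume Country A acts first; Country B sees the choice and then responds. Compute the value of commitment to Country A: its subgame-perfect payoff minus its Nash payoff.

1

Country B best-responds to each possible Country A move:
- T0: Country B compares 16, 8, 13, 17 and picks Z; Country A would get 0.
- T1: Country B compares 2, 5, 10, 4 and picks Y; Country A would get 13.
- T2: Country B compares 13, 0, 7, 4 and picks W; Country A would get 9.
- T3: Country B compares 18, 13, 6, 17 and picks W; Country A would get 16.
- T4: Country B compares 4, 1, 14, 2 and picks Y; Country A would get 15.
Among 0, 13, 9, 16, 15, the best is 16 at T3. Subgame-perfect outcome: (T3, W) with payoffs (16, 18).
For the simultaneous game, intersect best replies.
Country A's best replies: W→T1; X→T2; Y→T4; Z→T4.
Country B's best replies: T0→Z; T1→Y; T2→W; T3→W; T4→Y.
The unique mutual best reply is (T4, Y), giving (15, 14).
Country A's commitment gain: 16 − 15 = 1.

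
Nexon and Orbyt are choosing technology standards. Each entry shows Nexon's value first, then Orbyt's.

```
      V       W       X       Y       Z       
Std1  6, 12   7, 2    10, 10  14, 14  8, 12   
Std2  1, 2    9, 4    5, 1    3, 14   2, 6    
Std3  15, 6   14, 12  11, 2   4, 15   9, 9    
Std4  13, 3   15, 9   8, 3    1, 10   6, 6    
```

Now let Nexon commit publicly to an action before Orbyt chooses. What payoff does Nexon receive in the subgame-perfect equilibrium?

Work backward from Orbyt's decision.
- Std1: BR = Y, leader payoff 14.
- Std2: BR = Y, leader payoff 3.
- Std3: BR = Y, leader payoff 4.
- Std4: BR = Y, leader payoff 1.
Maximizing over 14, 3, 4, 1, Nexon chooses Std1. Subgame-perfect outcome: (Std1, Y) with payoffs (14, 14).

14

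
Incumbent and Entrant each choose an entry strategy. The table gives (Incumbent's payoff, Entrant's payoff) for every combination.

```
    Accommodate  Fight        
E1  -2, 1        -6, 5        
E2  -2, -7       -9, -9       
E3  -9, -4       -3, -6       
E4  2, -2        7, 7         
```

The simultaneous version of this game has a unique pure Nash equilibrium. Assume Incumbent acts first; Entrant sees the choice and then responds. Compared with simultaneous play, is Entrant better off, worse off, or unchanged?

Solve by backward induction (Incumbent leads).
- E1: Entrant compares 1, 5 and picks Fight; Incumbent would get -6.
- E2: Entrant compares -7, -9 and picks Accommodate; Incumbent would get -2.
- E3: Entrant compares -4, -6 and picks Accommodate; Incumbent would get -9.
- E4: Entrant compares -2, 7 and picks Fight; Incumbent would get 7.
Maximizing over -6, -2, -9, 7, Incumbent chooses E4. Subgame-perfect outcome: (E4, Fight) with payoffs (7, 7).
Under simultaneous play:
Incumbent's best replies: Accommodate→E4; Fight→E4.
Entrant's best replies: E1→Fight; E2→Accommodate; E3→Accommodate; E4→Fight.
The unique mutual best reply is (E4, Fight), giving (7, 7).
Entrant earns 7 sequentially versus 7 at the Nash outcome: unchanged.

unchanged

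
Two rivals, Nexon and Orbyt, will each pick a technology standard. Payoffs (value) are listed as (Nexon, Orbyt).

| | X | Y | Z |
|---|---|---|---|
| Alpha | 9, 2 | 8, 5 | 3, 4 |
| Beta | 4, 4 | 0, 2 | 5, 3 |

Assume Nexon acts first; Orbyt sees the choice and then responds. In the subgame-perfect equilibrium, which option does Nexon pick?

Alpha

Backward induction with Nexon moving first.
- Alpha: Orbyt compares 2, 5, 4 and picks Y; Nexon would get 8.
- Beta: Orbyt compares 4, 2, 3 and picks X; Nexon would get 4.
Nexon's induced payoffs are 8, 4, so Nexon commits to Alpha. Subgame-perfect outcome: (Alpha, Y) with payoffs (8, 5).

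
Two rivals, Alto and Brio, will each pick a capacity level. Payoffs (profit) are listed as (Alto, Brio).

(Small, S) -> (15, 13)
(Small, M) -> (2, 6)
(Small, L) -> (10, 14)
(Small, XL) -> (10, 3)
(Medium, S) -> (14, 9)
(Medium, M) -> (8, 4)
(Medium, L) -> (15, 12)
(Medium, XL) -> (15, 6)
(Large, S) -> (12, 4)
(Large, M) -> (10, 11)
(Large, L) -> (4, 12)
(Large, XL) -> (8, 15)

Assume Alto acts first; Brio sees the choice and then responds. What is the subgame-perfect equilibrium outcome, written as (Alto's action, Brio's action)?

(Medium, L)

Solve by backward induction (Alto leads).
- Small: BR = L, leader payoff 10.
- Medium: BR = L, leader payoff 15.
- Large: BR = XL, leader payoff 8.
Maximizing over 10, 15, 8, Alto chooses Medium. Subgame-perfect outcome: (Medium, L) with payoffs (15, 12).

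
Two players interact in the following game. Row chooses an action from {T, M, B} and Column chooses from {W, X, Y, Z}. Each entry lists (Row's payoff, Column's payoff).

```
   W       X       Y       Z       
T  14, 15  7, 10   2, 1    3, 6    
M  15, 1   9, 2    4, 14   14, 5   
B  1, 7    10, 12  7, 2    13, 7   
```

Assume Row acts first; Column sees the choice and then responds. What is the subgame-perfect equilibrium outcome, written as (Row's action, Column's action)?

Column best-responds to each possible Row move:
- T: Column compares 15, 10, 1, 6 and picks W; Row would get 14.
- M: Column compares 1, 2, 14, 5 and picks Y; Row would get 4.
- B: Column compares 7, 12, 2, 7 and picks X; Row would get 10.
Among 14, 4, 10, the best is 14 at T. Subgame-perfect outcome: (T, W) with payoffs (14, 15).

(T, W)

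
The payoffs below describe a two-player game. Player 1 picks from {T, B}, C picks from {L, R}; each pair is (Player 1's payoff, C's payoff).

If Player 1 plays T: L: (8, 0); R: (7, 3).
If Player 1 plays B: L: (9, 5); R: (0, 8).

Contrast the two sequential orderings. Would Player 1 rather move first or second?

second

If Player 1 leads: C's best replies are T→R, B→R; Player 1's induced payoffs 7, 0; outcome (T, R), payoffs (7, 3).
If C leads: Player 1's best replies are L→B, R→T; C's induced payoffs 5, 3; outcome (B, L), payoffs (9, 5).
Player 1 gets 7 moving first and 9 moving second, so Player 1 prefers to move second.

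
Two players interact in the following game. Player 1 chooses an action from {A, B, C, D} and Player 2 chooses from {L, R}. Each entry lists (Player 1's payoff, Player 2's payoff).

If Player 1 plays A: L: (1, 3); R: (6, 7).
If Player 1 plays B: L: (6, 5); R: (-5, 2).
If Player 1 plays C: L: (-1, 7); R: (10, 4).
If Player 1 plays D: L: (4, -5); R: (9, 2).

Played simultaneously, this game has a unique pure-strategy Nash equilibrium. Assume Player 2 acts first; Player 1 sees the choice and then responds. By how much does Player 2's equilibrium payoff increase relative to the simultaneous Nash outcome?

0

Solve by backward induction (Player 2 leads).
- L: BR = B, leader payoff 5.
- R: BR = C, leader payoff 4.
Maximizing over 5, 4, Player 2 chooses L. Subgame-perfect outcome: (B, L) with payoffs (6, 5).
Now find the simultaneous Nash equilibrium.
Player 1's best replies: L→B; R→C.
Player 2's best replies: A→R; B→L; C→L; D→R.
The unique mutual best reply is (B, L), giving (6, 5).
Player 2's commitment gain: 5 − 5 = 0.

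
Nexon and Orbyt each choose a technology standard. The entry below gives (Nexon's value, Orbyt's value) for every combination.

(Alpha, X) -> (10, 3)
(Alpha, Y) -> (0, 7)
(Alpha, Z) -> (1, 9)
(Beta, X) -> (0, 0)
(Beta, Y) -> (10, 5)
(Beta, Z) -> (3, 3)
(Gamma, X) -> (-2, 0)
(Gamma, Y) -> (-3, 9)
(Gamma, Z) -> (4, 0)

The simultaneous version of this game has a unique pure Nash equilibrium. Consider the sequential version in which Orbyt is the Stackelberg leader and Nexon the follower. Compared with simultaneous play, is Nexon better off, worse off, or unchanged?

Nexon best-responds to each possible Orbyt move:
- X: Nexon compares 10, 0, -2 and picks Alpha; Orbyt would get 3.
- Y: Nexon compares 0, 10, -3 and picks Beta; Orbyt would get 5.
- Z: Nexon compares 1, 3, 4 and picks Gamma; Orbyt would get 0.
Maximizing over 3, 5, 0, Orbyt chooses Y. Subgame-perfect outcome: (Beta, Y) with payoffs (10, 5).
For the simultaneous game, intersect best replies.
Nexon's best replies: X→Alpha; Y→Beta; Z→Gamma.
Orbyt's best replies: Alpha→Z; Beta→Y; Gamma→Y.
Only (Beta, Y) has each player best-responding; Nash payoffs (10, 5).
Nexon earns 10 sequentially versus 10 at the Nash outcome: unchanged.

unchanged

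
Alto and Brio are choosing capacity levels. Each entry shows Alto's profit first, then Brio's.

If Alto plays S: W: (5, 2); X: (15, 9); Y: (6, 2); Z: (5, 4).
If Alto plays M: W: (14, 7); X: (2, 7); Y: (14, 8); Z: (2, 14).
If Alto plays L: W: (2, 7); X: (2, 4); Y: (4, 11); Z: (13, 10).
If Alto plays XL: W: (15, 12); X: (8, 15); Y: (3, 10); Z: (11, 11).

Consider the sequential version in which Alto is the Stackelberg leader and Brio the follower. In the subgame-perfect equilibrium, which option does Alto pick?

S

Solve by backward induction (Alto leads).
- S → Brio plays X (best of 2, 9, 2, 4); Alto gets 15.
- M → Brio plays Z (best of 7, 7, 8, 14); Alto gets 2.
- L → Brio plays Y (best of 7, 4, 11, 10); Alto gets 4.
- XL → Brio plays X (best of 12, 15, 10, 11); Alto gets 8.
Alto's induced payoffs are 15, 2, 4, 8, so Alto commits to S. Subgame-perfect outcome: (S, X) with payoffs (15, 9).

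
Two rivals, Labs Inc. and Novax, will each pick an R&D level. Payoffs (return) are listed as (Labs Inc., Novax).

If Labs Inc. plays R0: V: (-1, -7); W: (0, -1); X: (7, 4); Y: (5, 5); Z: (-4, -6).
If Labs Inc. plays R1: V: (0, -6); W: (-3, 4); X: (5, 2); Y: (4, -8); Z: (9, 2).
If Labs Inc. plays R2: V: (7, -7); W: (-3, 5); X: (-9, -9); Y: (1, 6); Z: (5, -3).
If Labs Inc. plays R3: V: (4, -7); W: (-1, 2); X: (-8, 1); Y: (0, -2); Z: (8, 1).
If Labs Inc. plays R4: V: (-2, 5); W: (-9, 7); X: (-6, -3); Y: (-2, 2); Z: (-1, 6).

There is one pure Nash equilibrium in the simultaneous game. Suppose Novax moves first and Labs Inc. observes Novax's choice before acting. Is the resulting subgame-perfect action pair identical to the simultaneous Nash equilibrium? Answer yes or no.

yes

Work backward from Labs Inc.'s decision.
- V → Labs Inc. plays R2 (best of -1, 0, 7, 4, -2); Novax gets -7.
- W → Labs Inc. plays R0 (best of 0, -3, -3, -1, -9); Novax gets -1.
- X → Labs Inc. plays R0 (best of 7, 5, -9, -8, -6); Novax gets 4.
- Y → Labs Inc. plays R0 (best of 5, 4, 1, 0, -2); Novax gets 5.
- Z → Labs Inc. plays R1 (best of -4, 9, 5, 8, -1); Novax gets 2.
Among -7, -1, 4, 5, 2, the best is 5 at Y. Subgame-perfect outcome: (R0, Y) with payoffs (5, 5).
Now find the simultaneous Nash equilibrium.
Labs Inc.'s best replies: V→R2; W→R0; X→R0; Y→R0; Z→R1.
Novax's best replies: R0→Y; R1→W; R2→Y; R3→W; R4→W.
Only (R0, Y) has each player best-responding; Nash payoffs (5, 5).
Sequential outcome (R0, Y) coincides with the Nash profile (R0, Y).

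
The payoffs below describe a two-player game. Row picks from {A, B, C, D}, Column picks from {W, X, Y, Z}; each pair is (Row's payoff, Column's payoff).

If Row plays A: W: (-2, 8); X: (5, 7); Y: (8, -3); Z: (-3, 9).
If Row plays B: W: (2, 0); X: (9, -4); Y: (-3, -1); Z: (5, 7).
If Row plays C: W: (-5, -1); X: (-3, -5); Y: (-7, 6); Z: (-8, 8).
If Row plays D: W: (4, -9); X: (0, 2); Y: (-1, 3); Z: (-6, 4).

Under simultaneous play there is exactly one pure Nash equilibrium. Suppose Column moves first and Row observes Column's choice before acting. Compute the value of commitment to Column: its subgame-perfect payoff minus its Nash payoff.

Solve by backward induction (Column leads).
- W: Row compares -2, 2, -5, 4 and picks D; Column would get -9.
- X: Row compares 5, 9, -3, 0 and picks B; Column would get -4.
- Y: Row compares 8, -3, -7, -1 and picks A; Column would get -3.
- Z: Row compares -3, 5, -8, -6 and picks B; Column would get 7.
Column's induced payoffs are -9, -4, -3, 7, so Column commits to Z. Subgame-perfect outcome: (B, Z) with payoffs (5, 7).
For the simultaneous game, intersect best replies.
Row's best replies: W→D; X→B; Y→A; Z→B.
Column's best replies: A→Z; B→Z; C→Z; D→Z.
Only (B, Z) has each player best-responding; Nash payoffs (5, 7).
Column's commitment gain: 7 − 7 = 0.

0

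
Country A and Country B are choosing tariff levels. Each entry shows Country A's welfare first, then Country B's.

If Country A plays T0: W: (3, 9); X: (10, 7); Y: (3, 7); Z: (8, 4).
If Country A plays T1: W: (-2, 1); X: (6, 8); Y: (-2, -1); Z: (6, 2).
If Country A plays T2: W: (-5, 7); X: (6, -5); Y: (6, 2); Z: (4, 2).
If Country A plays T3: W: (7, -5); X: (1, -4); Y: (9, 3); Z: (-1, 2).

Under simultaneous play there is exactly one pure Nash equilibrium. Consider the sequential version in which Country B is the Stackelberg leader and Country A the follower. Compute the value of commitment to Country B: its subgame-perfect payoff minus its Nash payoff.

4

Country A best-responds to each possible Country B move:
- W: Country A compares 3, -2, -5, 7 and picks T3; Country B would get -5.
- X: Country A compares 10, 6, 6, 1 and picks T0; Country B would get 7.
- Y: Country A compares 3, -2, 6, 9 and picks T3; Country B would get 3.
- Z: Country A compares 8, 6, 4, -1 and picks T0; Country B would get 4.
Maximizing over -5, 7, 3, 4, Country B chooses X. Subgame-perfect outcome: (T0, X) with payoffs (10, 7).
Under simultaneous play:
Country A's best replies: W→T3; X→T0; Y→T3; Z→T0.
Country B's best replies: T0→W; T1→X; T2→W; T3→Y.
Only (T3, Y) has each player best-responding; Nash payoffs (9, 3).
Country B's commitment gain: 7 − 3 = 4.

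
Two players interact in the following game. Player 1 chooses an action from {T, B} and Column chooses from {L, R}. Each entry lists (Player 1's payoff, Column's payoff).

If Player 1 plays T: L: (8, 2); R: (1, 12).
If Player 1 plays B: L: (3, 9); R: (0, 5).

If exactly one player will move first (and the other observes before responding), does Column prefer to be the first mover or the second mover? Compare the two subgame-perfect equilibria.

If Player 1 leads: Column's best replies are T→R, B→L; Player 1's induced payoffs 1, 3; outcome (B, L), payoffs (3, 9).
If Column leads: Player 1's best replies are L→T, R→T; Column's induced payoffs 2, 12; outcome (T, R), payoffs (1, 12).
Column gets 12 moving first and 9 moving second, so Column prefers to move first.

first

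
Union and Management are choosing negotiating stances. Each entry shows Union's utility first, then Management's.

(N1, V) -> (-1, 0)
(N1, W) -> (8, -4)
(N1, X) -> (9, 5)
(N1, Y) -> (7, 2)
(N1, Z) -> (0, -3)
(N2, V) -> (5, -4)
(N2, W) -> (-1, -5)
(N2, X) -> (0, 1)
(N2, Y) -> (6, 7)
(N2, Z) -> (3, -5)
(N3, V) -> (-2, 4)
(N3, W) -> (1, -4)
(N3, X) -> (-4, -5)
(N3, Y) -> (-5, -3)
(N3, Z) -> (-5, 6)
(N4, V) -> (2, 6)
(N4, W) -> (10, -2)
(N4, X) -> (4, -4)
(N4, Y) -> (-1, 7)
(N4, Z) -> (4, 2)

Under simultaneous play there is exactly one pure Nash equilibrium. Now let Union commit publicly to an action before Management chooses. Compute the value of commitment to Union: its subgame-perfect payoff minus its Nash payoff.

Management best-responds to each possible Union move:
- N1 → Management plays X (best of 0, -4, 5, 2, -3); Union gets 9.
- N2 → Management plays Y (best of -4, -5, 1, 7, -5); Union gets 6.
- N3 → Management plays Z (best of 4, -4, -5, -3, 6); Union gets -5.
- N4 → Management plays Y (best of 6, -2, -4, 7, 2); Union gets -1.
Maximizing over 9, 6, -5, -1, Union chooses N1. Subgame-perfect outcome: (N1, X) with payoffs (9, 5).
Under simultaneous play:
Union's best replies: V→N2; W→N4; X→N1; Y→N1; Z→N4.
Management's best replies: N1→X; N2→Y; N3→Z; N4→Y.
The unique mutual best reply is (N1, X), giving (9, 5).
Union's commitment gain: 9 − 9 = 0.

0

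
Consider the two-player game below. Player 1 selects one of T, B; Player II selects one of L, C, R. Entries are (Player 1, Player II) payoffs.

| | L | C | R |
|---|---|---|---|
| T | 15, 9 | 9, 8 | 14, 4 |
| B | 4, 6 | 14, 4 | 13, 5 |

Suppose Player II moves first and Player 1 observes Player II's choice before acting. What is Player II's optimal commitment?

Work backward from Player 1's decision.
- L: BR = T, leader payoff 9.
- C: BR = B, leader payoff 4.
- R: BR = T, leader payoff 4.
Among 9, 4, 4, the best is 9 at L. Subgame-perfect outcome: (T, L) with payoffs (15, 9).

L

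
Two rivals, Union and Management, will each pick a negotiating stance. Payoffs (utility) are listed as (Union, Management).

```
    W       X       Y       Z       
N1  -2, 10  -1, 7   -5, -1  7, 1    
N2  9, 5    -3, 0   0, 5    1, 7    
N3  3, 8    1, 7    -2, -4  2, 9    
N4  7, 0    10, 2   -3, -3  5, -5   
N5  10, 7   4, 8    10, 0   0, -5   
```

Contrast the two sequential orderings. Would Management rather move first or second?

first

If Union leads: Management's best replies are N1→W, N2→Z, N3→Z, N4→X, N5→X; Union's induced payoffs -2, 1, 2, 10, 4; outcome (N4, X), payoffs (10, 2).
If Management leads: Union's best replies are W→N5, X→N4, Y→N5, Z→N1; Management's induced payoffs 7, 2, 0, 1; outcome (N5, W), payoffs (10, 7).
Management gets 7 moving first and 2 moving second, so Management prefers to move first.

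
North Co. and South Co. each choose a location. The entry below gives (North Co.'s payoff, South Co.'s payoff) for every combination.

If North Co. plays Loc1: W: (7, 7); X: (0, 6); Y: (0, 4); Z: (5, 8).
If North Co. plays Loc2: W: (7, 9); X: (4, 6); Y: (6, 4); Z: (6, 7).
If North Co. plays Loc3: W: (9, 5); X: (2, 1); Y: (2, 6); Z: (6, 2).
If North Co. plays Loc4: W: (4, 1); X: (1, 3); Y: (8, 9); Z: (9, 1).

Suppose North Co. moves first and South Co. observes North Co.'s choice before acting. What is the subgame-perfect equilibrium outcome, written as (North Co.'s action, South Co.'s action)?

(Loc4, Y)

Backward induction with North Co. moving first.
- Loc1: BR = Z, leader payoff 5.
- Loc2: BR = W, leader payoff 7.
- Loc3: BR = Y, leader payoff 2.
- Loc4: BR = Y, leader payoff 8.
Among 5, 7, 2, 8, the best is 8 at Loc4. Subgame-perfect outcome: (Loc4, Y) with payoffs (8, 9).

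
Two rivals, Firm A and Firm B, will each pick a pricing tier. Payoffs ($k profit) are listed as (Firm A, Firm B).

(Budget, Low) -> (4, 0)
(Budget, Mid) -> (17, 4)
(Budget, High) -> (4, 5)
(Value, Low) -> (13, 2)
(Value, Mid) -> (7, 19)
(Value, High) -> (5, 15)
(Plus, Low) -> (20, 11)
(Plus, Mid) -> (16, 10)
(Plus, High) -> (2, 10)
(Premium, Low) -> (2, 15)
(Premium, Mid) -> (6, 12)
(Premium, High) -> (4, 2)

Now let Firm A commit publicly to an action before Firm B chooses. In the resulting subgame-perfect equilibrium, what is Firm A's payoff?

20

Solve by backward induction (Firm A leads).
- Budget: BR = High, leader payoff 4.
- Value: BR = Mid, leader payoff 7.
- Plus: BR = Low, leader payoff 20.
- Premium: BR = Low, leader payoff 2.
Among 4, 7, 20, 2, the best is 20 at Plus. Subgame-perfect outcome: (Plus, Low) with payoffs (20, 11).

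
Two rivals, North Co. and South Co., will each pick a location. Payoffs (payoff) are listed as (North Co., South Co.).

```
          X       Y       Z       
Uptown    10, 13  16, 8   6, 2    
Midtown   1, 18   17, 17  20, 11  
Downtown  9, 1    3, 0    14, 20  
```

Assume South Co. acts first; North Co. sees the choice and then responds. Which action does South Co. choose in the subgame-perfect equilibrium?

Y

North Co. best-responds to each possible South Co. move:
- X: BR = Uptown, leader payoff 13.
- Y: BR = Midtown, leader payoff 17.
- Z: BR = Midtown, leader payoff 11.
Among 13, 17, 11, the best is 17 at Y. Subgame-perfect outcome: (Midtown, Y) with payoffs (17, 17).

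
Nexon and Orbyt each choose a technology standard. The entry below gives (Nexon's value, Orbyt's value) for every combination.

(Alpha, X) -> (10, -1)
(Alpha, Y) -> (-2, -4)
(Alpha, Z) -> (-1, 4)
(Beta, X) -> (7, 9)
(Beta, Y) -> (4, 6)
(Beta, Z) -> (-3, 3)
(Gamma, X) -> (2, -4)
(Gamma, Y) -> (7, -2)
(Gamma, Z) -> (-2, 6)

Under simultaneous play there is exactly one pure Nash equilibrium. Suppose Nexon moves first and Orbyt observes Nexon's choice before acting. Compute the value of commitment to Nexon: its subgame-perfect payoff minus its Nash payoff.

8

Backward induction with Nexon moving first.
- Alpha: BR = Z, leader payoff -1.
- Beta: BR = X, leader payoff 7.
- Gamma: BR = Z, leader payoff -2.
Among -1, 7, -2, the best is 7 at Beta. Subgame-perfect outcome: (Beta, X) with payoffs (7, 9).
Under simultaneous play:
Nexon's best replies: X→Alpha; Y→Gamma; Z→Alpha.
Orbyt's best replies: Alpha→Z; Beta→X; Gamma→Z.
The unique mutual best reply is (Alpha, Z), giving (-1, 4).
Nexon's commitment gain: 7 − -1 = 8.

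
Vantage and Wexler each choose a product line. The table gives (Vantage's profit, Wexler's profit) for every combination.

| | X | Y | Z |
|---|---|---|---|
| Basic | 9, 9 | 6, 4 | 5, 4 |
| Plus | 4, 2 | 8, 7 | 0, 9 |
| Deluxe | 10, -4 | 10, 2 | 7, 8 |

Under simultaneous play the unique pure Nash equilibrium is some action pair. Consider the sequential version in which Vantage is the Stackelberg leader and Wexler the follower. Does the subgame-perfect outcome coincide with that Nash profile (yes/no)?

no

Work backward from Wexler's decision.
- Basic → Wexler plays X (best of 9, 4, 4); Vantage gets 9.
- Plus → Wexler plays Z (best of 2, 7, 9); Vantage gets 0.
- Deluxe → Wexler plays Z (best of -4, 2, 8); Vantage gets 7.
Among 9, 0, 7, the best is 9 at Basic. Subgame-perfect outcome: (Basic, X) with payoffs (9, 9).
Now find the simultaneous Nash equilibrium.
Vantage's best replies: X→Deluxe; Y→Deluxe; Z→Deluxe.
Wexler's best replies: Basic→X; Plus→Z; Deluxe→Z.
The unique mutual best reply is (Deluxe, Z), giving (7, 8).
Sequential outcome (Basic, X) differs from the Nash profile (Deluxe, Z).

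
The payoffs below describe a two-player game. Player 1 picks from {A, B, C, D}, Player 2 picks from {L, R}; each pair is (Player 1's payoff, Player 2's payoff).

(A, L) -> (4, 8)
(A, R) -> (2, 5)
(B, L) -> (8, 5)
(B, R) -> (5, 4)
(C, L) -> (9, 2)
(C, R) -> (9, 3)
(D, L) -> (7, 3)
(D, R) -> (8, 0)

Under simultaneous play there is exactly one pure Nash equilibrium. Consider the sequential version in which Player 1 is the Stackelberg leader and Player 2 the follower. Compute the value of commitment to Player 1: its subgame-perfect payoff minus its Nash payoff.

Backward induction with Player 1 moving first.
- A → Player 2 plays L (best of 8, 5); Player 1 gets 4.
- B → Player 2 plays L (best of 5, 4); Player 1 gets 8.
- C → Player 2 plays R (best of 2, 3); Player 1 gets 9.
- D → Player 2 plays L (best of 3, 0); Player 1 gets 7.
Among 4, 8, 9, 7, the best is 9 at C. Subgame-perfect outcome: (C, R) with payoffs (9, 3).
Now find the simultaneous Nash equilibrium.
Player 1's best replies: L→C; R→C.
Player 2's best replies: A→L; B→L; C→R; D→L.
The unique mutual best reply is (C, R), giving (9, 3).
Player 1's commitment gain: 9 − 9 = 0.

0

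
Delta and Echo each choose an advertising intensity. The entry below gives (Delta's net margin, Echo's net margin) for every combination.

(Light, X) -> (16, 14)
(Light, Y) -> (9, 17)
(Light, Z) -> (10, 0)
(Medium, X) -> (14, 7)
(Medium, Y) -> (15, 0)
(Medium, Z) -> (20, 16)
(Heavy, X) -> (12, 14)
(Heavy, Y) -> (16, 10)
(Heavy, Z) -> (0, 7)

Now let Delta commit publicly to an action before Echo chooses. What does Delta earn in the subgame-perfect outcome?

Work backward from Echo's decision.
- Light: Echo compares 14, 17, 0 and picks Y; Delta would get 9.
- Medium: Echo compares 7, 0, 16 and picks Z; Delta would get 20.
- Heavy: Echo compares 14, 10, 7 and picks X; Delta would get 12.
Delta's induced payoffs are 9, 20, 12, so Delta commits to Medium. Subgame-perfect outcome: (Medium, Z) with payoffs (20, 16).

20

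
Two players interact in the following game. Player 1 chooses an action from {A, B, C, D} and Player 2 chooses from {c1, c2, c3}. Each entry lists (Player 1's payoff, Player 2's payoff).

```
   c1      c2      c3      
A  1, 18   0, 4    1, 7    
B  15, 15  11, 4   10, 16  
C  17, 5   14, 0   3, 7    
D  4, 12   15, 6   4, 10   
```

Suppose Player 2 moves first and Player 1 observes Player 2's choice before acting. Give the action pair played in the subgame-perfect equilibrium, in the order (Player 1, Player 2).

(B, c3)

Player 1 best-responds to each possible Player 2 move:
- c1 → Player 1 plays C (best of 1, 15, 17, 4); Player 2 gets 5.
- c2 → Player 1 plays D (best of 0, 11, 14, 15); Player 2 gets 6.
- c3 → Player 1 plays B (best of 1, 10, 3, 4); Player 2 gets 16.
Maximizing over 5, 6, 16, Player 2 chooses c3. Subgame-perfect outcome: (B, c3) with payoffs (10, 16).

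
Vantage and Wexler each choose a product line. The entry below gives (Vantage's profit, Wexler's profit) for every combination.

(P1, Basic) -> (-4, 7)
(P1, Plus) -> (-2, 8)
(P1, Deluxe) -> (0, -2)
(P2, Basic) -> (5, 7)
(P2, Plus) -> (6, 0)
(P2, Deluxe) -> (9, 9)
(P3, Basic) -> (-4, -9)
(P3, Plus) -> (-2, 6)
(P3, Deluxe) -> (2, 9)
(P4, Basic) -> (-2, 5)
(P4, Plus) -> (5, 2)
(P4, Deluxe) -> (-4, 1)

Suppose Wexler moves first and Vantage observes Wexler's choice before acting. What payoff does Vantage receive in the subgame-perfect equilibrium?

9

Solve by backward induction (Wexler leads).
- Basic: Vantage compares -4, 5, -4, -2 and picks P2; Wexler would get 7.
- Plus: Vantage compares -2, 6, -2, 5 and picks P2; Wexler would get 0.
- Deluxe: Vantage compares 0, 9, 2, -4 and picks P2; Wexler would get 9.
Among 7, 0, 9, the best is 9 at Deluxe. Subgame-perfect outcome: (P2, Deluxe) with payoffs (9, 9).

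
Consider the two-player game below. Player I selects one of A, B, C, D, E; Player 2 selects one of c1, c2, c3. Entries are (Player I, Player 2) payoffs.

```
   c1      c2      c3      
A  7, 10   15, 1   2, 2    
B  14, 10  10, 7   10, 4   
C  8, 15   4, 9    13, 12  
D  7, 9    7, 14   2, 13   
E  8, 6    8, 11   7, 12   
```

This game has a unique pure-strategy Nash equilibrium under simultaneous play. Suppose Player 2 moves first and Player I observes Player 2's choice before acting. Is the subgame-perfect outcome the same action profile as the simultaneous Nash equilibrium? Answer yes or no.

no

Work backward from Player I's decision.
- c1 → Player I plays B (best of 7, 14, 8, 7, 8); Player 2 gets 10.
- c2 → Player I plays A (best of 15, 10, 4, 7, 8); Player 2 gets 1.
- c3 → Player I plays C (best of 2, 10, 13, 2, 7); Player 2 gets 12.
Among 10, 1, 12, the best is 12 at c3. Subgame-perfect outcome: (C, c3) with payoffs (13, 12).
For the simultaneous game, intersect best replies.
Player I's best replies: c1→B; c2→A; c3→C.
Player 2's best replies: A→c1; B→c1; C→c1; D→c2; E→c3.
Only (B, c1) has each player best-responding; Nash payoffs (14, 10).
Sequential outcome (C, c3) differs from the Nash profile (B, c1).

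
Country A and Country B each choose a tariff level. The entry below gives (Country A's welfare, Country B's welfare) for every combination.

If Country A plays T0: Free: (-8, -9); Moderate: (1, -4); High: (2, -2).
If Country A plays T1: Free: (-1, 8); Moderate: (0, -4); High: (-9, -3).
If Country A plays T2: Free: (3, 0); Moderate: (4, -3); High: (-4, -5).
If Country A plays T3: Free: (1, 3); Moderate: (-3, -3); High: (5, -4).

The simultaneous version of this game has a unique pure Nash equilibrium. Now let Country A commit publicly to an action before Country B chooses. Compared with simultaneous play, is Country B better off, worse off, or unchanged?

Work backward from Country B's decision.
- T0: Country B compares -9, -4, -2 and picks High; Country A would get 2.
- T1: Country B compares 8, -4, -3 and picks Free; Country A would get -1.
- T2: Country B compares 0, -3, -5 and picks Free; Country A would get 3.
- T3: Country B compares 3, -3, -4 and picks Free; Country A would get 1.
Country A's induced payoffs are 2, -1, 3, 1, so Country A commits to T2. Subgame-perfect outcome: (T2, Free) with payoffs (3, 0).
Under simultaneous play:
Country A's best replies: Free→T2; Moderate→T2; High→T3.
Country B's best replies: T0→High; T1→Free; T2→Free; T3→Free.
The unique mutual best reply is (T2, Free), giving (3, 0).
Country B earns 0 sequentially versus 0 at the Nash outcome: unchanged.

unchanged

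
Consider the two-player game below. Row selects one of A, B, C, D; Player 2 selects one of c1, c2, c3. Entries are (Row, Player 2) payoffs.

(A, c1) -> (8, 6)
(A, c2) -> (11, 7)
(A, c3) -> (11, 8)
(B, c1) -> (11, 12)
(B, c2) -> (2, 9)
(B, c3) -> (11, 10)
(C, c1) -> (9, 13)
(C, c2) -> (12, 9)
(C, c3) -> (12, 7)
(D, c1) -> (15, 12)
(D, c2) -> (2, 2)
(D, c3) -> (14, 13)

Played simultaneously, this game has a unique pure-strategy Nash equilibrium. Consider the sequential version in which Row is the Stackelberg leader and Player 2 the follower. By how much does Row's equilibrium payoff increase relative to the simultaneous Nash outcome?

0

Work backward from Player 2's decision.
- A: Player 2 compares 6, 7, 8 and picks c3; Row would get 11.
- B: Player 2 compares 12, 9, 10 and picks c1; Row would get 11.
- C: Player 2 compares 13, 9, 7 and picks c1; Row would get 9.
- D: Player 2 compares 12, 2, 13 and picks c3; Row would get 14.
Among 11, 11, 9, 14, the best is 14 at D. Subgame-perfect outcome: (D, c3) with payoffs (14, 13).
For the simultaneous game, intersect best replies.
Row's best replies: c1→D; c2→C; c3→D.
Player 2's best replies: A→c3; B→c1; C→c1; D→c3.
The unique mutual best reply is (D, c3), giving (14, 13).
Row's commitment gain: 14 − 14 = 0.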